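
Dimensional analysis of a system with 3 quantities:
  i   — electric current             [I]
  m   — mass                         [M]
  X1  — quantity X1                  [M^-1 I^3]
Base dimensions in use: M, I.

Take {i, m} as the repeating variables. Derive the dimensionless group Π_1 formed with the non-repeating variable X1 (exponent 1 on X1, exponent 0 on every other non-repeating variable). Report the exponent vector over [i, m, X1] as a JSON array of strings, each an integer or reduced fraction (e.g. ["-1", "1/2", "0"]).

Dimensional matrix (M×I by i×m×X1):
  M: [ 0  1 -1]
  I: [ 1  0  3]
Echelon form has 2 nonzero rows (pivots: i,m)
Pivot set = {i,m}, free = {X1}
RREF:
  r0: [   1    0    3]
  r1: [   0    1   -1]
Fix exponent of X1 at 1; solve each RREF row for its pivot's exponent:
  r0: exp(i) + (3)·1 = 0 ⇒ exp(i) = -3
  r1: exp(m) + (-1)·1 = 0 ⇒ exp(m) = 1
Π_1 = i^-3 · m · X1

["-3", "1", "1"]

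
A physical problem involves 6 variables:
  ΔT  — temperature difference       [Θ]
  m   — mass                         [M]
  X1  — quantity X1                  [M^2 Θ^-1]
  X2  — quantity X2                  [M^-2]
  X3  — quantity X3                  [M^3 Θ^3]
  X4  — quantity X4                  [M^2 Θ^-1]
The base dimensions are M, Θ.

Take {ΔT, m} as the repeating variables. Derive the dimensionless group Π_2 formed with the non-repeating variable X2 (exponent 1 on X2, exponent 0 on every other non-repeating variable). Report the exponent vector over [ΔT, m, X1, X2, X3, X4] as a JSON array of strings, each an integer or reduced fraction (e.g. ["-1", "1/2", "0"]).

Dimensional matrix (M×Θ by ΔT×m×X1×X2×X3×X4):
  M: [ 0  1  2 -2  3  2]
  Θ: [ 1  0 -1  0  3 -1]
Row reduction gives pivot columns ΔT,m; rank = 2
Pivot set = {ΔT,m}, free = {X1,X2,X3,X4}
RREF:
  r0: [   1    0   -1    0    3   -1]
  r1: [   0    1    2   -2    3    2]
Fix exponent of X2 at 1, X1 at 0, X3 at 0, X4 at 0; solve each RREF row for its pivot's exponent:
  r0: exp(ΔT) + (0)·1 = 0 ⇒ exp(ΔT) = 0
  r1: exp(m) + (-2)·1 = 0 ⇒ exp(m) = 2
Π_2 = m^2 · X2

["0", "2", "0", "1", "0", "0"]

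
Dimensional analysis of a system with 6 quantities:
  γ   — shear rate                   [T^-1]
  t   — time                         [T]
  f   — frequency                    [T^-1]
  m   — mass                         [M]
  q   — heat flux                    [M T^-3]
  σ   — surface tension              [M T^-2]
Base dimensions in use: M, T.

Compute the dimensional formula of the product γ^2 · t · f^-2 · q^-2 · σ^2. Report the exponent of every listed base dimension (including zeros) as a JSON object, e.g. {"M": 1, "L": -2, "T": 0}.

Dimensional matrix (M×T by γ×t×f×m×q×σ):
  M: [ 0  0  0  1  1  1]
  T: [-1  1 -1  0 -3 -2]
  [M]: (2)·0+(1)·0+(-2)·0+(-2)·1+(2)·1 = 0
  [T]: (2)·-1+(1)·1+(-2)·-1+(-2)·-3+(2)·-2 = 3
⇒ T^3

{"M": 0, "T": 3}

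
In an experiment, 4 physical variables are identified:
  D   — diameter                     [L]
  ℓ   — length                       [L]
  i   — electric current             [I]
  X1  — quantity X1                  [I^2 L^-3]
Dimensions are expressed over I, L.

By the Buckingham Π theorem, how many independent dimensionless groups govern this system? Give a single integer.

Dimensional matrix (I×L by D×ℓ×i×X1):
  I: [ 0  0  1  2]
  L: [ 1  1  0 -3]
RREF → pivots at {D,i} ⇒ r = 2
4 vars − rank 2 = 2 Π groups

2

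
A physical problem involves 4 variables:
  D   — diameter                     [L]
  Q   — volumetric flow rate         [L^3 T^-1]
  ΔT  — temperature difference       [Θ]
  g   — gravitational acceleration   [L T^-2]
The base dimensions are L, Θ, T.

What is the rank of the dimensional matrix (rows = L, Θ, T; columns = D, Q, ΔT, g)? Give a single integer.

Exponent matrix [L,Θ,T] × [D,Q,ΔT,g]:
  L: [ 1  3  0  1]
  Θ: [ 0  0  1  0]
  T: [ 0 -1  0 -2]
Echelon form has 3 nonzero rows (pivots: D,Q,ΔT)

3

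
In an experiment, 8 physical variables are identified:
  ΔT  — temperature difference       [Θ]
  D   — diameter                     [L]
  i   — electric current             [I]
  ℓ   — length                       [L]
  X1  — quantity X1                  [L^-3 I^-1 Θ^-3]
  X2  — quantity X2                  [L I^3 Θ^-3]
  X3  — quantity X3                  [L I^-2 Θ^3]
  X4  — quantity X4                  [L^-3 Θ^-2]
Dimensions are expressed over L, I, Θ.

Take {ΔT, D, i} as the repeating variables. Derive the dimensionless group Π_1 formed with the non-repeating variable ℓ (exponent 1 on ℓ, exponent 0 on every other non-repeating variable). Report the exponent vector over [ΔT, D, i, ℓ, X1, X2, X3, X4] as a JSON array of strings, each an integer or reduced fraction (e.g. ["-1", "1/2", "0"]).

Exponent matrix [L,I,Θ] × [ΔT,D,i,ℓ,X1,X2,X3,X4]:
  L: [ 0  1  0  1 -3  1  1 -3]
  I: [ 0  0  1  0 -1  3 -2  0]
  Θ: [ 1  0  0  0 -3 -3  3 -2]
Row reduction gives pivot columns ΔT,D,i; rank = 3
Repeat: ΔT,D,i; free: ℓ,X1,X2,X3,X4
RREF:
  r0: [   1    0    0    0   -3   -3    3   -2]
  r1: [   0    1    0    1   -3    1    1   -3]
  r2: [   0    0    1    0   -1    3   -2    0]
Fix exponent of ℓ at 1, X1 at 0, X2 at 0, X3 at 0, X4 at 0; solve each RREF row for its pivot's exponent:
  r0: exp(ΔT) + (0)·1 = 0 ⇒ exp(ΔT) = 0
  r1: exp(D) + (1)·1 = 0 ⇒ exp(D) = -1
  r2: exp(i) + (0)·1 = 0 ⇒ exp(i) = 0
Π_1 = D^-1 · ℓ

["0", "-1", "0", "1", "0", "0", "0", "0"]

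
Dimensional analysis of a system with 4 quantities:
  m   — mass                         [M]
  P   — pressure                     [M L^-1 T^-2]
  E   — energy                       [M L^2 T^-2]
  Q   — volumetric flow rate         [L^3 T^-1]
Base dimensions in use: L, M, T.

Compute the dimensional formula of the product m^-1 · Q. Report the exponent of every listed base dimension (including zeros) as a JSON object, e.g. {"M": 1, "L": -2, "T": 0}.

{"L": 3, "M": -1, "T": -1}

Exponent matrix [L,M,T] × [m,P,E,Q]:
  L: [ 0 -1  2  3]
  M: [ 1  1  1  0]
  T: [ 0 -2 -2 -1]
  [L]: (-1)·0+(1)·3 = 3
  [M]: (-1)·1+(1)·0 = -1
  [T]: (-1)·0+(1)·-1 = -1
⇒ L^3 M^-1 T^-1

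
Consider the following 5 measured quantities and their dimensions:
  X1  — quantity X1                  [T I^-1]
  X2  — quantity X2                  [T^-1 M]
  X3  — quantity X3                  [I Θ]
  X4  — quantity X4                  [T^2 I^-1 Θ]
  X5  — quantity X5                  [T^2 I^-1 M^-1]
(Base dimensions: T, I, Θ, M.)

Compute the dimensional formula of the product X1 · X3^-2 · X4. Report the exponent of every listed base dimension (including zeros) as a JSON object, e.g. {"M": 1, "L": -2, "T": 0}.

Dimensional matrix (T×I×Θ×M by X1×X2×X3×X4×X5):
  T: [ 1 -1  0  2  2]
  I: [-1  0  1 -1 -1]
  Θ: [ 0  0  1  1  0]
  M: [ 0  1  0  0 -1]
  [T]: (1)·1+(-2)·0+(1)·2 = 3
  [I]: (1)·-1+(-2)·1+(1)·-1 = -4
  [Θ]: (1)·0+(-2)·1+(1)·1 = -1
  [M]: (1)·0+(-2)·0+(1)·0 = 0
⇒ T^3 I^-4 Θ^-1

{"T": 3, "I": -4, "Θ": -1, "M": 0}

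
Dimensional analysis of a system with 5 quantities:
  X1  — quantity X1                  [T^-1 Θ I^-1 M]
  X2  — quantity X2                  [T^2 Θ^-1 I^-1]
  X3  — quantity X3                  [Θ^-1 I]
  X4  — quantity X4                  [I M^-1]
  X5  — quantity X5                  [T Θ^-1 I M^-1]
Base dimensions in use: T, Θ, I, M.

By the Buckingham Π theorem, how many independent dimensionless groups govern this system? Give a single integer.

Write exponents as rows T,Θ,I,M / cols X1,X2,X3,X4,X5:
  T: [-1  2  0  0  1]
  Θ: [ 1 -1 -1  0 -1]
  I: [-1 -1  1  1  1]
  M: [ 1  0  0 -1 -1]
RREF → pivots at {X1,X2,X3} ⇒ r = 3
5 vars − rank 3 = 2 Π groups

2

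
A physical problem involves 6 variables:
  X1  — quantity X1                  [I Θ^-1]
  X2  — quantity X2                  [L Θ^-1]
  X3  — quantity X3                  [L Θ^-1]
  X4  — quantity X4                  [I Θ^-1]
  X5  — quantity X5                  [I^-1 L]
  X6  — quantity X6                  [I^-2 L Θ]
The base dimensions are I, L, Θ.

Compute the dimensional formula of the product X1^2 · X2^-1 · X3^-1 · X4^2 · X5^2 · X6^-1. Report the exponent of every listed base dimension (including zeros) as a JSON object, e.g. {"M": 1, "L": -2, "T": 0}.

{"I": 4, "L": -1, "Θ": -3}

Write exponents as rows I,L,Θ / cols X1,X2,X3,X4,X5,X6:
  I: [ 1  0  0  1 -1 -2]
  L: [ 0  1  1  0  1  1]
  Θ: [-1 -1 -1 -1  0  1]
  [I]: (2)·1+(-1)·0+(-1)·0+(2)·1+(2)·-1+(-1)·-2 = 4
  [L]: (2)·0+(-1)·1+(-1)·1+(2)·0+(2)·1+(-1)·1 = -1
  [Θ]: (2)·-1+(-1)·-1+(-1)·-1+(2)·-1+(2)·0+(-1)·1 = -3
⇒ I^4 L^-1 Θ^-3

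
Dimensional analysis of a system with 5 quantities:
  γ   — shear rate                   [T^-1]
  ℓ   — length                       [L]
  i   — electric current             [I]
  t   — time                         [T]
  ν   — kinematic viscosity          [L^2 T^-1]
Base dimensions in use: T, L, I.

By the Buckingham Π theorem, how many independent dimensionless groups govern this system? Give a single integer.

Dimensional matrix (T×L×I by γ×ℓ×i×t×ν):
  T: [-1  0  0  1 -1]
  L: [ 0  1  0  0  2]
  I: [ 0  0  1  0  0]
Echelon form has 3 nonzero rows (pivots: γ,ℓ,i)
5 vars − rank 3 = 2 Π groups

2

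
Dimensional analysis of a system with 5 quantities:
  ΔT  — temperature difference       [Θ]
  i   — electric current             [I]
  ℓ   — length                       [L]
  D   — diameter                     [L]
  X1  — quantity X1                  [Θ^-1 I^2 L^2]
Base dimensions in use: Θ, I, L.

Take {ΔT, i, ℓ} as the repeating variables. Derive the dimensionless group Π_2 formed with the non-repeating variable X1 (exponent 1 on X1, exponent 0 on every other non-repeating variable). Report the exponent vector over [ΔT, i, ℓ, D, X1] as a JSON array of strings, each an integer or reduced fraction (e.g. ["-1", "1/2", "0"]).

Write exponents as rows Θ,I,L / cols ΔT,i,ℓ,D,X1:
  Θ: [ 1  0  0  0 -1]
  I: [ 0  1  0  0  2]
  L: [ 0  0  1  1  2]
Row reduction gives pivot columns ΔT,i,ℓ; rank = 3
Pivot set = {ΔT,i,ℓ}, free = {D,X1}
RREF:
  r0: [   1    0    0    0   -1]
  r1: [   0    1    0    0    2]
  r2: [   0    0    1    1    2]
Fix exponent of X1 at 1, D at 0; solve each RREF row for its pivot's exponent:
  r0: exp(ΔT) + (-1)·1 = 0 ⇒ exp(ΔT) = 1
  r1: exp(i) + (2)·1 = 0 ⇒ exp(i) = -2
  r2: exp(ℓ) + (2)·1 = 0 ⇒ exp(ℓ) = -2
Π_2 = ΔT · i^-2 · ℓ^-2 · X1

["1", "-2", "-2", "0", "1"]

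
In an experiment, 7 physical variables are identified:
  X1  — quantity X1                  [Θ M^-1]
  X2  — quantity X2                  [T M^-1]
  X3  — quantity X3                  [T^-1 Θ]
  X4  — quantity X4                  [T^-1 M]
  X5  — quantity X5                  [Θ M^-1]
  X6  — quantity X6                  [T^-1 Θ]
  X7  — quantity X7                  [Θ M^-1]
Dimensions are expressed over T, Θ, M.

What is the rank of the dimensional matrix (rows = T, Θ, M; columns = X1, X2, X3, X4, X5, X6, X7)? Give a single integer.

Exponent matrix [T,Θ,M] × [X1,X2,X3,X4,X5,X6,X7]:
  T: [ 0  1 -1 -1  0 -1  0]
  Θ: [ 1  0  1  0  1  1  1]
  M: [-1 -1  0  1 -1  0 -1]
RREF → pivots at {X1,X2} ⇒ r = 2

2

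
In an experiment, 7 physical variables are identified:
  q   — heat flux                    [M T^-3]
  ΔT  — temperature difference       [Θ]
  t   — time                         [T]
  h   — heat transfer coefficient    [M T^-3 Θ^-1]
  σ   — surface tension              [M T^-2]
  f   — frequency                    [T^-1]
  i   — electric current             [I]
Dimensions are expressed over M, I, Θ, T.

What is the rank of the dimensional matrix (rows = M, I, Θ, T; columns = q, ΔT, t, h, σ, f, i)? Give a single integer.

Write exponents as rows M,I,Θ,T / cols q,ΔT,t,h,σ,f,i:
  M: [ 1  0  0  1  1  0  0]
  I: [ 0  0  0  0  0  0  1]
  Θ: [ 0  1  0 -1  0  0  0]
  T: [-3  0  1 -3 -2 -1  0]
Row reduction gives pivot columns q,ΔT,t,i; rank = 4

4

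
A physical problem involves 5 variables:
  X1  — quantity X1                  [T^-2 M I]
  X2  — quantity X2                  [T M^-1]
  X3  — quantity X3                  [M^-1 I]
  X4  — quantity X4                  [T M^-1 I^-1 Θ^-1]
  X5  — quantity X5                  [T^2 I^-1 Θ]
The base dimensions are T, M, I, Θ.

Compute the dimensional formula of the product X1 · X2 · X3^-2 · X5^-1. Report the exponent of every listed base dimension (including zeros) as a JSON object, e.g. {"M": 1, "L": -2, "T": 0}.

Exponent matrix [T,M,I,Θ] × [X1,X2,X3,X4,X5]:
  T: [-2  1  0  1  2]
  M: [ 1 -1 -1 -1  0]
  I: [ 1  0  1 -1 -1]
  Θ: [ 0  0  0 -1  1]
  [T]: (1)·-2+(1)·1+(-2)·0+(-1)·2 = -3
  [M]: (1)·1+(1)·-1+(-2)·-1+(-1)·0 = 2
  [I]: (1)·1+(1)·0+(-2)·1+(-1)·-1 = 0
  [Θ]: (1)·0+(1)·0+(-2)·0+(-1)·1 = -1
⇒ T^-3 M^2 Θ^-1

{"T": -3, "M": 2, "I": 0, "Θ": -1}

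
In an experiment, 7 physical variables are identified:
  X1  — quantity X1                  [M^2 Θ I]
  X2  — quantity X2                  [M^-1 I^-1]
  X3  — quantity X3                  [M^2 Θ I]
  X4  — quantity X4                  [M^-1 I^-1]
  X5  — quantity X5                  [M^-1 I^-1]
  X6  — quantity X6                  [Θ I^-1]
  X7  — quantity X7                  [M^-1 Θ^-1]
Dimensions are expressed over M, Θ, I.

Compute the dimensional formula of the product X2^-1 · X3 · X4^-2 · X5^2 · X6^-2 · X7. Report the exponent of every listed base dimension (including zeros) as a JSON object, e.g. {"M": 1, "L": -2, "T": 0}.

Dimensional matrix (M×Θ×I by X1×X2×X3×X4×X5×X6×X7):
  M: [ 2 -1  2 -1 -1  0 -1]
  Θ: [ 1  0  1  0  0  1 -1]
  I: [ 1 -1  1 -1 -1 -1  0]
  [M]: (-1)·-1+(1)·2+(-2)·-1+(2)·-1+(-2)·0+(1)·-1 = 2
  [Θ]: (-1)·0+(1)·1+(-2)·0+(2)·0+(-2)·1+(1)·-1 = -2
  [I]: (-1)·-1+(1)·1+(-2)·-1+(2)·-1+(-2)·-1+(1)·0 = 4
⇒ M^2 Θ^-2 I^4

{"M": 2, "Θ": -2, "I": 4}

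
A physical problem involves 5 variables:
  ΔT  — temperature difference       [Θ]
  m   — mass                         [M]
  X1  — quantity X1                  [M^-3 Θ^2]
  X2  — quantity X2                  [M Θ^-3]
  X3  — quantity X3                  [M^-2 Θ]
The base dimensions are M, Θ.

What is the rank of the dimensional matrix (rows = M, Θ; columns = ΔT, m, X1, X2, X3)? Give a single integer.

Dimensional matrix (M×Θ by ΔT×m×X1×X2×X3):
  M: [ 0  1 -3  1 -2]
  Θ: [ 1  0  2 -3  1]
Echelon form has 2 nonzero rows (pivots: ΔT,m)

2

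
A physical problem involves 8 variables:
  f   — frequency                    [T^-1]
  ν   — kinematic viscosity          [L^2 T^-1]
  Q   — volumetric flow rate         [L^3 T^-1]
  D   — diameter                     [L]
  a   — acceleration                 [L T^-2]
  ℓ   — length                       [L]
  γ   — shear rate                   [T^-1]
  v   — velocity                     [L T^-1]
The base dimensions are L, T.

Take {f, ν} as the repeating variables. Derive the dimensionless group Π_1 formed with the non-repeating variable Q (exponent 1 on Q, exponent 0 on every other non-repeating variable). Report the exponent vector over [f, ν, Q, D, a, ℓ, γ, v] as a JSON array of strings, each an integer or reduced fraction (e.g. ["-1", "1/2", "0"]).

["1/2", "-3/2", "1", "0", "0", "0", "0", "0"]

Write exponents as rows L,T / cols f,ν,Q,D,a,ℓ,γ,v:
  L: [ 0  2  3  1  1  1  0  1]
  T: [-1 -1 -1  0 -2  0 -1 -1]
RREF → pivots at {f,ν} ⇒ r = 2
Repeat: f,ν; free: Q,D,a,ℓ,γ,v
RREF:
  r0: [   1    0 -1/2 -1/2  3/2 -1/2    1  1/2]
  r1: [   0    1  3/2  1/2  1/2  1/2    0  1/2]
Fix exponent of Q at 1, D at 0, a at 0, ℓ at 0, γ at 0, v at 0; solve each RREF row for its pivot's exponent:
  r0: exp(f) + (-1/2)·1 = 0 ⇒ exp(f) = 1/2
  r1: exp(ν) + (3/2)·1 = 0 ⇒ exp(ν) = -3/2
Π_1 = f^(1/2) · ν^(-3/2) · Q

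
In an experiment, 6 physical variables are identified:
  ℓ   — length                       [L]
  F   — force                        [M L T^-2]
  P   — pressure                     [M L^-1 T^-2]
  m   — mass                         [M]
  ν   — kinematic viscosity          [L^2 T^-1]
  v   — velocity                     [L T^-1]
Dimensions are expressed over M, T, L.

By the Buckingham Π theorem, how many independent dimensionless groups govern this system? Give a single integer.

3

Exponent matrix [M,T,L] × [ℓ,F,P,m,ν,v]:
  M: [ 0  1  1  1  0  0]
  T: [ 0 -2 -2  0 -1 -1]
  L: [ 1  1 -1  0  2  1]
Echelon form has 3 nonzero rows (pivots: ℓ,F,m)
6 vars − rank 3 = 3 Π groups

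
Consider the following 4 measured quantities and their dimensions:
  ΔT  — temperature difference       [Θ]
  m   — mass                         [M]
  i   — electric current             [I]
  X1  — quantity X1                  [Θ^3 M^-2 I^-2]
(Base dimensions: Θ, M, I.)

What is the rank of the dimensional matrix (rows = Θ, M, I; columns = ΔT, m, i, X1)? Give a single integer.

Exponent matrix [Θ,M,I] × [ΔT,m,i,X1]:
  Θ: [ 1  0  0  3]
  M: [ 0  1  0 -2]
  I: [ 0  0  1 -2]
RREF → pivots at {ΔT,m,i} ⇒ r = 3

3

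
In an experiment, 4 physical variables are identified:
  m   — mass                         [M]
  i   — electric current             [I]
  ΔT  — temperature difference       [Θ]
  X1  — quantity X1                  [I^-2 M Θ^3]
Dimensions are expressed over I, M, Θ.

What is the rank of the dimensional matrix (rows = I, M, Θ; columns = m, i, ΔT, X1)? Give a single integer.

Write exponents as rows I,M,Θ / cols m,i,ΔT,X1:
  I: [ 0  1  0 -2]
  M: [ 1  0  0  1]
  Θ: [ 0  0  1  3]
RREF → pivots at {m,i,ΔT} ⇒ r = 3

3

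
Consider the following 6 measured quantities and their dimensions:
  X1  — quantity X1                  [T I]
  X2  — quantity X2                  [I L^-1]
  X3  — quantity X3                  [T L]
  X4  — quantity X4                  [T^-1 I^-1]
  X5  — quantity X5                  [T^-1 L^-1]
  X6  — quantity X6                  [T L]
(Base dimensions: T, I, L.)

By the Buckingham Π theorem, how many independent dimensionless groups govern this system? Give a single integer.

Dimensional matrix (T×I×L by X1×X2×X3×X4×X5×X6):
  T: [ 1  0  1 -1 -1  1]
  I: [ 1  1  0 -1  0  0]
  L: [ 0 -1  1  0 -1  1]
RREF → pivots at {X1,X2} ⇒ r = 2
Π count = n − r = 6 − 2 = 4

4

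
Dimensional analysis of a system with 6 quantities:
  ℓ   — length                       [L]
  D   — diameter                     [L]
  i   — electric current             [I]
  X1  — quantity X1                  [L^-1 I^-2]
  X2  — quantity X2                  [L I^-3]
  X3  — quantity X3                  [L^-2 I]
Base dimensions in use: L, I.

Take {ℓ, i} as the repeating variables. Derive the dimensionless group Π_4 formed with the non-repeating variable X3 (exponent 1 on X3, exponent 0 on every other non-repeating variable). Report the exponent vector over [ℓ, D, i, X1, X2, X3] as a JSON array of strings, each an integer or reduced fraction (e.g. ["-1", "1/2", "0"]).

Exponent matrix [L,I] × [ℓ,D,i,X1,X2,X3]:
  L: [ 1  1  0 -1  1 -2]
  I: [ 0  0  1 -2 -3  1]
Echelon form has 2 nonzero rows (pivots: ℓ,i)
Pivot set = {ℓ,i}, free = {D,X1,X2,X3}
RREF:
  r0: [   1    1    0   -1    1   -2]
  r1: [   0    0    1   -2   -3    1]
Fix exponent of X3 at 1, D at 0, X1 at 0, X2 at 0; solve each RREF row for its pivot's exponent:
  r0: exp(ℓ) + (-2)·1 = 0 ⇒ exp(ℓ) = 2
  r1: exp(i) + (1)·1 = 0 ⇒ exp(i) = -1
Π_4 = ℓ^2 · i^-1 · X3

["2", "0", "-1", "0", "0", "1"]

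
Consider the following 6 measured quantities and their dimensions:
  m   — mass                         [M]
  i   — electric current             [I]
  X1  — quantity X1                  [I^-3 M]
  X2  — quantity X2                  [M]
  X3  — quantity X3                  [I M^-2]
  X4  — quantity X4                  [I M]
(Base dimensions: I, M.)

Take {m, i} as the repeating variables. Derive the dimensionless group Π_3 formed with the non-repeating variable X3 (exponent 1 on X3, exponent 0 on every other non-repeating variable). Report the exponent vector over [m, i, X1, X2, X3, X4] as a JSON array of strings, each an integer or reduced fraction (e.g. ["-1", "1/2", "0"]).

Exponent matrix [I,M] × [m,i,X1,X2,X3,X4]:
  I: [ 0  1 -3  0  1  1]
  M: [ 1  0  1  1 -2  1]
Row reduction gives pivot columns m,i; rank = 2
Repeat: m,i; free: X1,X2,X3,X4
RREF:
  r0: [   1    0    1    1   -2    1]
  r1: [   0    1   -3    0    1    1]
Fix exponent of X3 at 1, X1 at 0, X2 at 0, X4 at 0; solve each RREF row for its pivot's exponent:
  r0: exp(m) + (-2)·1 = 0 ⇒ exp(m) = 2
  r1: exp(i) + (1)·1 = 0 ⇒ exp(i) = -1
Π_3 = m^2 · i^-1 · X3

["2", "-1", "0", "0", "1", "0"]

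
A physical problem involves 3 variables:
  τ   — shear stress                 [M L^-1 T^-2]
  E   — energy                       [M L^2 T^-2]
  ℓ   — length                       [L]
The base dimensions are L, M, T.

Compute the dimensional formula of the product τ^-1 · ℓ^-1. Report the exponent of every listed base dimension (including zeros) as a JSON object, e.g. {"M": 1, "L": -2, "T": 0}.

{"L": 0, "M": -1, "T": 2}

Exponent matrix [L,M,T] × [τ,E,ℓ]:
  L: [-1  2  1]
  M: [ 1  1  0]
  T: [-2 -2  0]
  [L]: (-1)·-1+(-1)·1 = 0
  [M]: (-1)·1+(-1)·0 = -1
  [T]: (-1)·-2+(-1)·0 = 2
⇒ M^-1 T^2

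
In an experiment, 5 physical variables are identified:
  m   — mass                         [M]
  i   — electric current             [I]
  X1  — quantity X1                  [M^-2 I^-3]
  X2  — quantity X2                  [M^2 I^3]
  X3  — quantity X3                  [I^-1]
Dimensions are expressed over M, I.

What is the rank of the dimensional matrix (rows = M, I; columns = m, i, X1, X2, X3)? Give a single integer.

Write exponents as rows M,I / cols m,i,X1,X2,X3:
  M: [ 1  0 -2  2  0]
  I: [ 0  1 -3  3 -1]
Echelon form has 2 nonzero rows (pivots: m,i)

2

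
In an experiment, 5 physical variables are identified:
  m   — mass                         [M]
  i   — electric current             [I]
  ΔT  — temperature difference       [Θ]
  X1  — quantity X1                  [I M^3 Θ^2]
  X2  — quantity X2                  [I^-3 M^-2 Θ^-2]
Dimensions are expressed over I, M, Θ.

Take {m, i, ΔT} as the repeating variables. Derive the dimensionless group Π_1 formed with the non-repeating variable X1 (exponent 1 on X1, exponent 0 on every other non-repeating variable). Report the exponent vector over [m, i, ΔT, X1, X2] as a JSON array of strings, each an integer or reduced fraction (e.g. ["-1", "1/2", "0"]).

["-3", "-1", "-2", "1", "0"]

Dimensional matrix (I×M×Θ by m×i×ΔT×X1×X2):
  I: [ 0  1  0  1 -3]
  M: [ 1  0  0  3 -2]
  Θ: [ 0  0  1  2 -2]
Row reduction gives pivot columns m,i,ΔT; rank = 3
Repeat: m,i,ΔT; free: X1,X2
RREF:
  r0: [   1    0    0    3   -2]
  r1: [   0    1    0    1   -3]
  r2: [   0    0    1    2   -2]
Fix exponent of X1 at 1, X2 at 0; solve each RREF row for its pivot's exponent:
  r0: exp(m) + (3)·1 = 0 ⇒ exp(m) = -3
  r1: exp(i) + (1)·1 = 0 ⇒ exp(i) = -1
  r2: exp(ΔT) + (2)·1 = 0 ⇒ exp(ΔT) = -2
Π_1 = m^-3 · i^-1 · ΔT^-2 · X1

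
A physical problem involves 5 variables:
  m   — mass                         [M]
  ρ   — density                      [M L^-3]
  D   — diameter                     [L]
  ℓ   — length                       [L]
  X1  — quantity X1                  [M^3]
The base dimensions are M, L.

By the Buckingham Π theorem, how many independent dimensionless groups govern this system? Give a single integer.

3

Write exponents as rows M,L / cols m,ρ,D,ℓ,X1:
  M: [ 1  1  0  0  3]
  L: [ 0 -3  1  1  0]
Row reduction gives pivot columns m,ρ; rank = 2
n=5, r=2 ⇒ 3 dimensionless groups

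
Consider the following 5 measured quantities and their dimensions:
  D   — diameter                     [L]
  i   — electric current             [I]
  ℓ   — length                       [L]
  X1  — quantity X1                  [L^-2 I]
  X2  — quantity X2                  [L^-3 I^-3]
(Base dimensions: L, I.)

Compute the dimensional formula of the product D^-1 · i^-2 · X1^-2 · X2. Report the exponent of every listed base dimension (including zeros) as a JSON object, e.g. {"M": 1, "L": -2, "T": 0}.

{"L": 0, "I": -7}

Write exponents as rows L,I / cols D,i,ℓ,X1,X2:
  L: [ 1  0  1 -2 -3]
  I: [ 0  1  0  1 -3]
  [L]: (-1)·1+(-2)·0+(-2)·-2+(1)·-3 = 0
  [I]: (-1)·0+(-2)·1+(-2)·1+(1)·-3 = -7
⇒ I^-7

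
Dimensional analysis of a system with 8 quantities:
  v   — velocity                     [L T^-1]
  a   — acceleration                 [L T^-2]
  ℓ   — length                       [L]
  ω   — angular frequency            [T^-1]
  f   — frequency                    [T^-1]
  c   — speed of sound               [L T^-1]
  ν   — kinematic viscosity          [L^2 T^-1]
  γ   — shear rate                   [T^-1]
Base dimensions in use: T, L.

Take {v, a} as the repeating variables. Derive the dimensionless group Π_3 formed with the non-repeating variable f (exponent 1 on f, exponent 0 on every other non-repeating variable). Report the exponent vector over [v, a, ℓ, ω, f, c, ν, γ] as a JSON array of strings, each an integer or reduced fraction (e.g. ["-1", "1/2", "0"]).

Exponent matrix [T,L] × [v,a,ℓ,ω,f,c,ν,γ]:
  T: [-1 -2  0 -1 -1 -1 -1 -1]
  L: [ 1  1  1  0  0  1  2  0]
Echelon form has 2 nonzero rows (pivots: v,a)
Repeat: v,a; free: ℓ,ω,f,c,ν,γ
RREF:
  r0: [   1    0    2   -1   -1    1    3   -1]
  r1: [   0    1   -1    1    1    0   -1    1]
Fix exponent of f at 1, ℓ at 0, ω at 0, c at 0, ν at 0, γ at 0; solve each RREF row for its pivot's exponent:
  r0: exp(v) + (-1)·1 = 0 ⇒ exp(v) = 1
  r1: exp(a) + (1)·1 = 0 ⇒ exp(a) = -1
Π_3 = v · a^-1 · f

["1", "-1", "0", "0", "1", "0", "0", "0"]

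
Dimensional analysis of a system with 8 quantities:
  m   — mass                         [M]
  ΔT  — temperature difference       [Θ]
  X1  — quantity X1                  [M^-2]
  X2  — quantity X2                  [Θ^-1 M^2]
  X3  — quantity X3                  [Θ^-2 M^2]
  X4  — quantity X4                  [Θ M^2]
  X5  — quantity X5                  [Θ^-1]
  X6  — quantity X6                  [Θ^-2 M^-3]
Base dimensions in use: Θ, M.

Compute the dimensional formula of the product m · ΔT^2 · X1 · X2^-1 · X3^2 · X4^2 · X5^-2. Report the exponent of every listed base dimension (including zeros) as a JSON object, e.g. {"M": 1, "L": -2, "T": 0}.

Exponent matrix [Θ,M] × [m,ΔT,X1,X2,X3,X4,X5,X6]:
  Θ: [ 0  1  0 -1 -2  1 -1 -2]
  M: [ 1  0 -2  2  2  2  0 -3]
  [Θ]: (1)·0+(2)·1+(1)·0+(-1)·-1+(2)·-2+(2)·1+(-2)·-1 = 3
  [M]: (1)·1+(2)·0+(1)·-2+(-1)·2+(2)·2+(2)·2+(-2)·0 = 5
⇒ Θ^3 M^5

{"Θ": 3, "M": 5}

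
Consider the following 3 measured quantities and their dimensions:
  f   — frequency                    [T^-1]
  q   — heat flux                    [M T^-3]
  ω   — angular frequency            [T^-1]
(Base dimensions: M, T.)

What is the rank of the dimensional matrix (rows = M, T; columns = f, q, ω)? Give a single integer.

2

Dimensional matrix (M×T by f×q×ω):
  M: [ 0  1  0]
  T: [-1 -3 -1]
Row reduction gives pivot columns f,q; rank = 2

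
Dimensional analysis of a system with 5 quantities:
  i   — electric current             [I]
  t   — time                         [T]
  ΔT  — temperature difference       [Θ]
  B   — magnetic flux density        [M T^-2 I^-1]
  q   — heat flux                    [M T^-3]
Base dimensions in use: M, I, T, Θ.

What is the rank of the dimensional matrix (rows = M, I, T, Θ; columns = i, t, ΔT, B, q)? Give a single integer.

Dimensional matrix (M×I×T×Θ by i×t×ΔT×B×q):
  M: [ 0  0  0  1  1]
  I: [ 1  0  0 -1  0]
  T: [ 0  1  0 -2 -3]
  Θ: [ 0  0  1  0  0]
Row reduction gives pivot columns i,t,ΔT,B; rank = 4

4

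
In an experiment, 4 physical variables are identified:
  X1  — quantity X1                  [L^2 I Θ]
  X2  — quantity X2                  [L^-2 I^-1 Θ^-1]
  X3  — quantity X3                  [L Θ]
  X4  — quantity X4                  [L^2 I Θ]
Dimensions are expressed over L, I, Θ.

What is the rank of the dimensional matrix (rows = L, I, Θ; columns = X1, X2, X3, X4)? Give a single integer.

Exponent matrix [L,I,Θ] × [X1,X2,X3,X4]:
  L: [ 2 -2  1  2]
  I: [ 1 -1  0  1]
  Θ: [ 1 -1  1  1]
Row reduction gives pivot columns X1,X3; rank = 2

2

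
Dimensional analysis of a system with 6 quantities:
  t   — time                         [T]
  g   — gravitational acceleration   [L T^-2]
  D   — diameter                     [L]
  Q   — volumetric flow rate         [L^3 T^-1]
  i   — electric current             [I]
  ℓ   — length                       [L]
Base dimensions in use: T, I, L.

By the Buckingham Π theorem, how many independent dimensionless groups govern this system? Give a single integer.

Dimensional matrix (T×I×L by t×g×D×Q×i×ℓ):
  T: [ 1 -2  0 -1  0  0]
  I: [ 0  0  0  0  1  0]
  L: [ 0  1  1  3  0  1]
RREF → pivots at {t,g,i} ⇒ r = 3
Π count = n − r = 6 − 3 = 3

3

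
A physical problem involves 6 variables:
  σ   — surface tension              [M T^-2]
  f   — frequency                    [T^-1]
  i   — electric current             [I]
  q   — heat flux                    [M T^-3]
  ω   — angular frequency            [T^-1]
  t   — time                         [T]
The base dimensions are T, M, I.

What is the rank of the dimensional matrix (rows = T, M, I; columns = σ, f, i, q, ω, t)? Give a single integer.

3

Write exponents as rows T,M,I / cols σ,f,i,q,ω,t:
  T: [-2 -1  0 -3 -1  1]
  M: [ 1  0  0  1  0  0]
  I: [ 0  0  1  0  0  0]
Row reduction gives pivot columns σ,f,i; rank = 3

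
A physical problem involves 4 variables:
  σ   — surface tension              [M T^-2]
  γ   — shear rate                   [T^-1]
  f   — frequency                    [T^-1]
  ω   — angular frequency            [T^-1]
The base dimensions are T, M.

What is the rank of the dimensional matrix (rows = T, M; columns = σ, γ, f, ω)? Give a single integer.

2

Write exponents as rows T,M / cols σ,γ,f,ω:
  T: [-2 -1 -1 -1]
  M: [ 1  0  0  0]
Echelon form has 2 nonzero rows (pivots: σ,γ)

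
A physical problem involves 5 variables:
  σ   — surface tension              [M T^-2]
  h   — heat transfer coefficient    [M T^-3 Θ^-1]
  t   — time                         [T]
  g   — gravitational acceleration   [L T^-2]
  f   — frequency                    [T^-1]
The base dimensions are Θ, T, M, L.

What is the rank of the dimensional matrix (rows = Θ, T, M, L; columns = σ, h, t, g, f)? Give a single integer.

Write exponents as rows Θ,T,M,L / cols σ,h,t,g,f:
  Θ: [ 0 -1  0  0  0]
  T: [-2 -3  1 -2 -1]
  M: [ 1  1  0  0  0]
  L: [ 0  0  0  1  0]
Echelon form has 4 nonzero rows (pivots: σ,h,t,g)

4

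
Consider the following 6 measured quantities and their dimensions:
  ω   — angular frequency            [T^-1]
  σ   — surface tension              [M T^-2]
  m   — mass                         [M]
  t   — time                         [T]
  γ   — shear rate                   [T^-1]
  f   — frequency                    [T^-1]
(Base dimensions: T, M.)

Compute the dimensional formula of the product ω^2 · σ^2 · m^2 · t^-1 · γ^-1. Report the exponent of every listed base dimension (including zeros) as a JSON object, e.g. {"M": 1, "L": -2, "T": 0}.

{"T": -6, "M": 4}

Write exponents as rows T,M / cols ω,σ,m,t,γ,f:
  T: [-1 -2  0  1 -1 -1]
  M: [ 0  1  1  0  0  0]
  [T]: (2)·-1+(2)·-2+(2)·0+(-1)·1+(-1)·-1 = -6
  [M]: (2)·0+(2)·1+(2)·1+(-1)·0+(-1)·0 = 4
⇒ T^-6 M^4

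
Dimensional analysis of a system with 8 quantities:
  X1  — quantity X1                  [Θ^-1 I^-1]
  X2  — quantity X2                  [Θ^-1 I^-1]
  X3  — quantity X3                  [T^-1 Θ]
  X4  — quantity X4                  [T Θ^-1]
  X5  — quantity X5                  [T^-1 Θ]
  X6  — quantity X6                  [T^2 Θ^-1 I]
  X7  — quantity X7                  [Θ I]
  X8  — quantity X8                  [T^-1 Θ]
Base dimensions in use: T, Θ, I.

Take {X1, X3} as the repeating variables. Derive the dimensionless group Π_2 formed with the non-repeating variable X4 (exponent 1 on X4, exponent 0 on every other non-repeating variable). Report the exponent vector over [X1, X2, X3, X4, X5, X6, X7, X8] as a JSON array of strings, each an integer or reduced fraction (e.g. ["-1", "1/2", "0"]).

Write exponents as rows T,Θ,I / cols X1,X2,X3,X4,X5,X6,X7,X8:
  T: [ 0  0 -1  1 -1  2  0 -1]
  Θ: [-1 -1  1 -1  1 -1  1  1]
  I: [-1 -1  0  0  0  1  1  0]
RREF → pivots at {X1,X3} ⇒ r = 2
Pivot set = {X1,X3}, free = {X2,X4,X5,X6,X7,X8}
RREF:
  r0: [   1    1    0    0    0   -1   -1    0]
  r1: [   0    0    1   -1    1   -2    0    1]
  r2: [   0    0    0    0    0    0    0    0]
Fix exponent of X4 at 1, X2 at 0, X5 at 0, X6 at 0, X7 at 0, X8 at 0; solve each RREF row for its pivot's exponent:
  r0: exp(X1) + (0)·1 = 0 ⇒ exp(X1) = 0
  r1: exp(X3) + (-1)·1 = 0 ⇒ exp(X3) = 1
Π_2 = X3 · X4

["0", "0", "1", "1", "0", "0", "0", "0"]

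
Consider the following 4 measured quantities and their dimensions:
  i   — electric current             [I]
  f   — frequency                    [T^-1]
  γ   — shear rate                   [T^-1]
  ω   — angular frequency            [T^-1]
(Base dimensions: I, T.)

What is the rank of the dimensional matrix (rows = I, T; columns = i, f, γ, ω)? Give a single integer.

Write exponents as rows I,T / cols i,f,γ,ω:
  I: [ 1  0  0  0]
  T: [ 0 -1 -1 -1]
RREF → pivots at {i,f} ⇒ r = 2

2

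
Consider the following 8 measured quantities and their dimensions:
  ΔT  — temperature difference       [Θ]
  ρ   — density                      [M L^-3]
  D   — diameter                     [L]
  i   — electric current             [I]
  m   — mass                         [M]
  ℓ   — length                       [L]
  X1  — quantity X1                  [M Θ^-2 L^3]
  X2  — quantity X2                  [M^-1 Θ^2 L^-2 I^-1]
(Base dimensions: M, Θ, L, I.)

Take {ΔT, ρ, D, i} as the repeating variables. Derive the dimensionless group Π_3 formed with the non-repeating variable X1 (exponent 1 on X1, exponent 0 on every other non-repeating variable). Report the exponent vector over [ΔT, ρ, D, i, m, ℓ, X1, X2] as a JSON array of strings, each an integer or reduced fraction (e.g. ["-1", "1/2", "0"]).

Write exponents as rows M,Θ,L,I / cols ΔT,ρ,D,i,m,ℓ,X1,X2:
  M: [ 0  1  0  0  1  0  1 -1]
  Θ: [ 1  0  0  0  0  0 -2  2]
  L: [ 0 -3  1  0  0  1  3 -2]
  I: [ 0  0  0  1  0  0  0 -1]
Row reduction gives pivot columns ΔT,ρ,D,i; rank = 4
Repeat: ΔT,ρ,D,i; free: m,ℓ,X1,X2
RREF:
  r0: [   1    0    0    0    0    0   -2    2]
  r1: [   0    1    0    0    1    0    1   -1]
  r2: [   0    0    1    0    3    1    6   -5]
  r3: [   0    0    0    1    0    0    0   -1]
Fix exponent of X1 at 1, m at 0, ℓ at 0, X2 at 0; solve each RREF row for its pivot's exponent:
  r0: exp(ΔT) + (-2)·1 = 0 ⇒ exp(ΔT) = 2
  r1: exp(ρ) + (1)·1 = 0 ⇒ exp(ρ) = -1
  r2: exp(D) + (6)·1 = 0 ⇒ exp(D) = -6
  r3: exp(i) + (0)·1 = 0 ⇒ exp(i) = 0
Π_3 = ΔT^2 · ρ^-1 · D^-6 · X1

["2", "-1", "-6", "0", "0", "0", "1", "0"]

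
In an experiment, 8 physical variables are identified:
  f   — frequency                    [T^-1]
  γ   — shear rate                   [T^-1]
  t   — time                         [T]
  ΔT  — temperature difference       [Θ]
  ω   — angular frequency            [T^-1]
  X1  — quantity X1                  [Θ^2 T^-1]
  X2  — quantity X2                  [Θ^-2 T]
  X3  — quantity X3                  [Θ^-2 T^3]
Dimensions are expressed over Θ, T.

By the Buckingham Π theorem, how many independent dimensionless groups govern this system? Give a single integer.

6

Exponent matrix [Θ,T] × [f,γ,t,ΔT,ω,X1,X2,X3]:
  Θ: [ 0  0  0  1  0  2 -2 -2]
  T: [-1 -1  1  0 -1 -1  1  3]
RREF → pivots at {f,ΔT} ⇒ r = 2
Π count = n − r = 8 − 2 = 6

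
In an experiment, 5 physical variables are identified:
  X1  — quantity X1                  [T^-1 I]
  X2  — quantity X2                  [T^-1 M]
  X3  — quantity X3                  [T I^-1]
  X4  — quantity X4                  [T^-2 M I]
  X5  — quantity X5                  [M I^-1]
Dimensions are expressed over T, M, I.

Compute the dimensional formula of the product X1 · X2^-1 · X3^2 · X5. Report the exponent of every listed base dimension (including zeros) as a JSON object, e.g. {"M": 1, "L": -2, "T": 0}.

{"T": 2, "M": 0, "I": -2}

Write exponents as rows T,M,I / cols X1,X2,X3,X4,X5:
  T: [-1 -1  1 -2  0]
  M: [ 0  1  0  1  1]
  I: [ 1  0 -1  1 -1]
  [T]: (1)·-1+(-1)·-1+(2)·1+(1)·0 = 2
  [M]: (1)·0+(-1)·1+(2)·0+(1)·1 = 0
  [I]: (1)·1+(-1)·0+(2)·-1+(1)·-1 = -2
⇒ T^2 I^-2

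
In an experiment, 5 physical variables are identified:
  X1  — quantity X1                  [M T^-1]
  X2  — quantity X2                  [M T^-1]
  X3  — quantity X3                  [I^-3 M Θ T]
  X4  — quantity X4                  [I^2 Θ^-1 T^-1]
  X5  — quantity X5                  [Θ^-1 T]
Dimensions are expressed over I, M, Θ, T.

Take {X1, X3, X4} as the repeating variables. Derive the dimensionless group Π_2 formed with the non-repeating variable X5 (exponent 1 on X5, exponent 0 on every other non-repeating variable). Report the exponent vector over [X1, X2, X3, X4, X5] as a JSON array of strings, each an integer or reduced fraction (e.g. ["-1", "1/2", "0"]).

Write exponents as rows I,M,Θ,T / cols X1,X2,X3,X4,X5:
  I: [ 0  0 -3  2  0]
  M: [ 1  1  1  0  0]
  Θ: [ 0  0  1 -1 -1]
  T: [-1 -1  1 -1  1]
Echelon form has 3 nonzero rows (pivots: X1,X3,X4)
Pivot set = {X1,X3,X4}, free = {X2,X5}
RREF:
  r0: [   1    1    0    0   -2]
  r1: [   0    0    1    0    2]
  r2: [   0    0    0    1    3]
  r3: [   0    0    0    0    0]
Fix exponent of X5 at 1, X2 at 0; solve each RREF row for its pivot's exponent:
  r0: exp(X1) + (-2)·1 = 0 ⇒ exp(X1) = 2
  r1: exp(X3) + (2)·1 = 0 ⇒ exp(X3) = -2
  r2: exp(X4) + (3)·1 = 0 ⇒ exp(X4) = -3
Π_2 = X1^2 · X3^-2 · X4^-3 · X5

["2", "0", "-2", "-3", "1"]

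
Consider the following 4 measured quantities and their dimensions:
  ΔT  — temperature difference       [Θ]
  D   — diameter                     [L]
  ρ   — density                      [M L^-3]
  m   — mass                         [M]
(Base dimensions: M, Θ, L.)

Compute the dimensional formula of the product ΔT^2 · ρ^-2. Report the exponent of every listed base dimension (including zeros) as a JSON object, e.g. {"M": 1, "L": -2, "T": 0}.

{"M": -2, "Θ": 2, "L": 6}

Write exponents as rows M,Θ,L / cols ΔT,D,ρ,m:
  M: [ 0  0  1  1]
  Θ: [ 1  0  0  0]
  L: [ 0  1 -3  0]
  [M]: (2)·0+(-2)·1 = -2
  [Θ]: (2)·1+(-2)·0 = 2
  [L]: (2)·0+(-2)·-3 = 6
⇒ M^-2 Θ^2 L^6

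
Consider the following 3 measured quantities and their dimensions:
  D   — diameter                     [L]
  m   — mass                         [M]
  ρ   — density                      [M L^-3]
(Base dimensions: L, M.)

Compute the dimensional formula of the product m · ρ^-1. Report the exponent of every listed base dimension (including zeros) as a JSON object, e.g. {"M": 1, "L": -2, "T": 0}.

{"L": 3, "M": 0}

Dimensional matrix (L×M by D×m×ρ):
  L: [ 1  0 -3]
  M: [ 0  1  1]
  [L]: (1)·0+(-1)·-3 = 3
  [M]: (1)·1+(-1)·1 = 0
⇒ L^3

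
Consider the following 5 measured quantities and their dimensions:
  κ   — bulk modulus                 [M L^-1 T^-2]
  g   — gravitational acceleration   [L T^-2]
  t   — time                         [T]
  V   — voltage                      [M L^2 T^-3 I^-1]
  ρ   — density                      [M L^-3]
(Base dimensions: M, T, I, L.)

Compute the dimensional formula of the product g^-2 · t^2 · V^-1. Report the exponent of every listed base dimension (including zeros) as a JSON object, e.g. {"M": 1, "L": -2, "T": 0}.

Dimensional matrix (M×T×I×L by κ×g×t×V×ρ):
  M: [ 1  0  0  1  1]
  T: [-2 -2  1 -3  0]
  I: [ 0  0  0 -1  0]
  L: [-1  1  0  2 -3]
  [M]: (-2)·0+(2)·0+(-1)·1 = -1
  [T]: (-2)·-2+(2)·1+(-1)·-3 = 9
  [I]: (-2)·0+(2)·0+(-1)·-1 = 1
  [L]: (-2)·1+(2)·0+(-1)·2 = -4
⇒ M^-1 T^9 I L^-4

{"M": -1, "T": 9, "I": 1, "L": -4}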